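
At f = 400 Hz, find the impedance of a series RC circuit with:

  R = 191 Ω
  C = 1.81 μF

Step 1 — Angular frequency: ω = 2π·f = 2π·400 = 2513 rad/s.
Step 2 — Component impedances:
  R: Z = R = 191 Ω
  C: Z = 1/(jωC) = -j/(ω·C) = 0 - j219.8 Ω
Step 3 — Series combination: Z_total = R + C = 191 - j219.8 Ω = 291.2∠-49.0° Ω.

Z = 191 - j219.8 Ω = 291.2∠-49.0° Ω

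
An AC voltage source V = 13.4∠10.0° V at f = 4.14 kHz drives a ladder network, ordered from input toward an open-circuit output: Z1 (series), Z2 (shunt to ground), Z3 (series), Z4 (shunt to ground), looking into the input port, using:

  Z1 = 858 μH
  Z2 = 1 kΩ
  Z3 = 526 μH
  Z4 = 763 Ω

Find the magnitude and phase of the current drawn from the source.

Step 1 — Angular frequency: ω = 2π·f = 2π·4140 = 2.601e+04 rad/s.
Step 2 — Component impedances:
  Z1: Z = jωL = j·2.601e+04·0.000858 = 0 + j22.32 Ω
  Z2: Z = R = 1000 Ω
  Z3: Z = jωL = j·2.601e+04·0.000526 = 0 + j13.68 Ω
  Z4: Z = R = 763 Ω
Step 3 — Ladder network (open output): work backward from the far end, alternating series and parallel combinations. Z_in = 432.8 + j26.72 Ω = 433.6∠3.5° Ω.
Step 4 — Source phasor: V = 13.4∠10.0° V = 13.2 + j2.327 V.
Step 5 — Ohm's law: I = V / Z_total = (13.2 + j2.327) / (432.8 + j26.72) = 0.0307 + j0.003481 A.
Step 6 — Convert to polar: |I| = 0.0309 A, ∠I = 6.5°.

I = 0.0309∠6.5° A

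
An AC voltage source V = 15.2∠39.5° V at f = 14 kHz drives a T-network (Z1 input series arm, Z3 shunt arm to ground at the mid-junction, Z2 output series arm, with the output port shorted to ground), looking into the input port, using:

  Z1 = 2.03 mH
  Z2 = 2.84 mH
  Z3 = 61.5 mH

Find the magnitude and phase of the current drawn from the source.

Step 1 — Angular frequency: ω = 2π·f = 2π·1.4e+04 = 8.796e+04 rad/s.
Step 2 — Component impedances:
  Z1: Z = jωL = j·8.796e+04·0.00203 = 0 + j178.6 Ω
  Z2: Z = jωL = j·8.796e+04·0.00284 = 0 + j249.8 Ω
  Z3: Z = jωL = j·8.796e+04·0.0615 = 0 + j5410 Ω
Step 3 — With the output port shorted to ground, the output series arm Z2 runs from the junction to ground; the shunt arm Z3 also runs from the junction to ground. They appear in parallel: Z3 || Z2 = 0 + j238.8 Ω.
Step 4 — Series with input arm Z1: Z_in = Z1 + (Z3 || Z2) = 0 + j417.4 Ω = 417.4∠90.0° Ω.
Step 5 — Source phasor: V = 15.2∠39.5° V = 11.73 + j9.668 V.
Step 6 — Ohm's law: I = V / Z_total = (11.73 + j9.668) / (0 + j417.4) = 0.02317 - j0.0281 A.
Step 7 — Convert to polar: |I| = 0.03642 A, ∠I = -50.5°.

I = 0.03642∠-50.5° A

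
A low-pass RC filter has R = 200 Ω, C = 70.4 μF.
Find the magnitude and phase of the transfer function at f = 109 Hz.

Step 1 — Angular frequency: ω = 2π·109 = 684.9 rad/s.
Step 2 — Transfer function: H(jω) = 1/(1 + jωRC).
Step 3 — Denominator: 1 + jωRC = 1 + j·684.9·200·7.04e-05 = 1 + j9.643.
Step 4 — H = 0.01064 - j0.1026.
Step 5 — Magnitude: |H| = 0.1031 (-19.7 dB); phase: φ = -84.1°.

|H| = 0.1031 (-19.7 dB), φ = -84.1°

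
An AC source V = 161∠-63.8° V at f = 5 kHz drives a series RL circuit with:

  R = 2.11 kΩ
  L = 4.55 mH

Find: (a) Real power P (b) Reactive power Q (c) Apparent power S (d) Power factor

Step 1 — Angular frequency: ω = 2π·f = 2π·5000 = 3.142e+04 rad/s.
Step 2 — Component impedances:
  R: Z = R = 2110 Ω
  L: Z = jωL = j·3.142e+04·0.00455 = 0 + j142.9 Ω
Step 3 — Series combination: Z_total = R + L = 2110 + j142.9 Ω = 2115∠3.9° Ω.
Step 4 — Source phasor: V = 161∠-63.8° V = 71.08 - j144.5 V.
Step 5 — Current: I = V / Z = 0.02892 - j0.07042 A = 0.07613∠-67.7° A.
Step 6 — Complex power: S = V·I* = 12.23 + j0.8284 VA.
Step 7 — Real power: P = Re(S) = 12.23 W.
Step 8 — Reactive power: Q = Im(S) = 0.8284 VAR.
Step 9 — Apparent power: |S| = 12.26 VA.
Step 10 — Power factor: PF = P/|S| = 0.9977 (lagging).

(a) P = 12.23 W  (b) Q = 0.8284 VAR  (c) S = 12.26 VA  (d) PF = 0.9977 (lagging)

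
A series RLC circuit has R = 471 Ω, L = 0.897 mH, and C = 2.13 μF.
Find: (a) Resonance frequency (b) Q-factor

Step 1 — Resonance condition Im(Z)=0 gives ω₀ = 1/√(LC).
Step 2 — ω₀ = 1/√(0.000897·2.13e-06) = 2.288e+04 rad/s.
Step 3 — f₀ = ω₀/(2π) = 3641 Hz.
Step 4 — Series Q: Q = ω₀L/R = 2.288e+04·0.000897/471 = 0.04357.

(a) f₀ = 3641 Hz  (b) Q = 0.04357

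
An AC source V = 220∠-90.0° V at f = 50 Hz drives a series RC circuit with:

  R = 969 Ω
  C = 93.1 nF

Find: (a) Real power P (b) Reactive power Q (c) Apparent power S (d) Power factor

Step 1 — Angular frequency: ω = 2π·f = 2π·50 = 314.2 rad/s.
Step 2 — Component impedances:
  R: Z = R = 969 Ω
  C: Z = 1/(jωC) = -j/(ω·C) = 0 - j3.419e+04 Ω
Step 3 — Series combination: Z_total = R + C = 969 - j3.419e+04 Ω = 3.42e+04∠-88.4° Ω.
Step 4 — Source phasor: V = 220∠-90.0° V = 0 - j220 V.
Step 5 — Current: I = V / Z = 0.006429 - j0.0001822 A = 0.006432∠-1.6° A.
Step 6 — Complex power: S = V·I* = 0.04009 - j1.414 VA.
Step 7 — Real power: P = Re(S) = 0.04009 W.
Step 8 — Reactive power: Q = Im(S) = -1.414 VAR.
Step 9 — Apparent power: |S| = 1.415 VA.
Step 10 — Power factor: PF = P/|S| = 0.02833 (leading).

(a) P = 0.04009 W  (b) Q = -1.414 VAR  (c) S = 1.415 VA  (d) PF = 0.02833 (leading)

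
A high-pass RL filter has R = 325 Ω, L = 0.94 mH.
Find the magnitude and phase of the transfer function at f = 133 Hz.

Step 1 — Angular frequency: ω = 2π·133 = 835.7 rad/s.
Step 2 — Transfer function: H(jω) = jωL/(R + jωL).
Step 3 — Numerator jωL = j·0.7855; denominator R + jωL = 325 + j0.7855.
Step 4 — H = 5.842e-06 + j0.002417.
Step 5 — Magnitude: |H| = 0.002417 (-52.3 dB); phase: φ = 89.9°.

|H| = 0.002417 (-52.3 dB), φ = 89.9°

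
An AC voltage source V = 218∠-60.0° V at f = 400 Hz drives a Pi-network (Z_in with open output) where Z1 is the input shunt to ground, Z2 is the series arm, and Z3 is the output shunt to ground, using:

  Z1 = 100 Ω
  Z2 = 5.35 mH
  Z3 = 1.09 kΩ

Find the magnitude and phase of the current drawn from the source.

Step 1 — Angular frequency: ω = 2π·f = 2π·400 = 2513 rad/s.
Step 2 — Component impedances:
  Z1: Z = R = 100 Ω
  Z2: Z = jωL = j·2513·0.00535 = 0 + j13.45 Ω
  Z3: Z = R = 1090 Ω
Step 3 — With open output, the series arm Z2 and the output shunt Z3 appear in series to ground: Z2 + Z3 = 1090 + j13.45 Ω.
Step 4 — Parallel with input shunt Z1: Z_in = Z1 || (Z2 + Z3) = 91.6 + j0.09494 Ω = 91.6∠0.1° Ω.
Step 5 — Source phasor: V = 218∠-60.0° V = 109 - j188.8 V.
Step 6 — Ohm's law: I = V / Z_total = (109 - j188.8) / (91.6 + j0.09494) = 1.188 - j2.062 A.
Step 7 — Convert to polar: |I| = 2.38 A, ∠I = -60.1°.

I = 2.38∠-60.1° A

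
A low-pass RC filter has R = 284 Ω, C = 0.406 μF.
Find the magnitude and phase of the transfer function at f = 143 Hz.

Step 1 — Angular frequency: ω = 2π·143 = 898.5 rad/s.
Step 2 — Transfer function: H(jω) = 1/(1 + jωRC).
Step 3 — Denominator: 1 + jωRC = 1 + j·898.5·284·4.06e-07 = 1 + j0.1036.
Step 4 — H = 0.9894 - j0.1025.
Step 5 — Magnitude: |H| = 0.9947 (-0.0 dB); phase: φ = -5.9°.

|H| = 0.9947 (-0.0 dB), φ = -5.9°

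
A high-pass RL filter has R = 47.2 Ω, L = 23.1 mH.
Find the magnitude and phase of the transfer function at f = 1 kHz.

Step 1 — Angular frequency: ω = 2π·1000 = 6283 rad/s.
Step 2 — Transfer function: H(jω) = jωL/(R + jωL).
Step 3 — Numerator jωL = j·145.1; denominator R + jωL = 47.2 + j145.1.
Step 4 — H = 0.9044 + j0.2941.
Step 5 — Magnitude: |H| = 0.951 (-0.4 dB); phase: φ = 18.0°.

|H| = 0.951 (-0.4 dB), φ = 18.0°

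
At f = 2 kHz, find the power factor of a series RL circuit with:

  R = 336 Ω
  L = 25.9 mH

Step 1 — Angular frequency: ω = 2π·f = 2π·2000 = 1.257e+04 rad/s.
Step 2 — Component impedances:
  R: Z = R = 336 Ω
  L: Z = jωL = j·1.257e+04·0.0259 = 0 + j325.5 Ω
Step 3 — Series combination: Z_total = R + L = 336 + j325.5 Ω = 467.8∠44.1° Ω.
Step 4 — Power factor: PF = cos(φ) = Re(Z)/|Z| = 336/467.8 = 0.7183.
Step 5 — Type: Im(Z) = 325.5 ⇒ lagging (phase φ = 44.1°).

PF = 0.7183 (lagging, φ = 44.1°)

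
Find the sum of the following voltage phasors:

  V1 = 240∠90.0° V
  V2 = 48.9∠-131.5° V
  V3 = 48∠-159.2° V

Step 1 — Convert each phasor to rectangular form:
  V1 = 240·(cos(90.0°) + j·sin(90.0°)) = 0 + j240 V
  V2 = 48.9·(cos(-131.5°) + j·sin(-131.5°)) = -32.4 - j36.62 V
  V3 = 48·(cos(-159.2°) + j·sin(-159.2°)) = -44.87 - j17.05 V
Step 2 — Sum components: V_total = -77.27 + j186.3 V.
Step 3 — Convert to polar: |V_total| = 201.7 V, ∠V_total = 112.5°.

V_total = 201.7∠112.5° V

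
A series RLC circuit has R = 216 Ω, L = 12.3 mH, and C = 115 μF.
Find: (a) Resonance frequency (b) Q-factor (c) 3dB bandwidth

Step 1 — Resonance condition Im(Z)=0 gives ω₀ = 1/√(LC).
Step 2 — ω₀ = 1/√(0.0123·0.000115) = 840.8 rad/s.
Step 3 — f₀ = ω₀/(2π) = 133.8 Hz.
Step 4 — Series Q: Q = ω₀L/R = 840.8·0.0123/216 = 0.04788.
Step 5 — 3dB bandwidth: Δω = ω₀/Q = 1.756e+04 rad/s; BW = Δω/(2π) = 2795 Hz.

(a) f₀ = 133.8 Hz  (b) Q = 0.04788  (c) BW = 2795 Hz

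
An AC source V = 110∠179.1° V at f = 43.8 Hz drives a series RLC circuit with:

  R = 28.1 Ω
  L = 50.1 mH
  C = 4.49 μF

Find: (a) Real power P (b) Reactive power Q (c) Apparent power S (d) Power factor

Step 1 — Angular frequency: ω = 2π·f = 2π·43.8 = 275.2 rad/s.
Step 2 — Component impedances:
  R: Z = R = 28.1 Ω
  L: Z = jωL = j·275.2·0.0501 = 0 + j13.79 Ω
  C: Z = 1/(jωC) = -j/(ω·C) = 0 - j809.3 Ω
Step 3 — Series combination: Z_total = R + L + C = 28.1 - j795.5 Ω = 796∠-88.0° Ω.
Step 4 — Source phasor: V = 110∠179.1° V = -110 + j1.728 V.
Step 5 — Current: I = V / Z = -0.007047 - j0.138 A = 0.1382∠-92.9° A.
Step 6 — Complex power: S = V·I* = 0.5366 - j15.19 VA.
Step 7 — Real power: P = Re(S) = 0.5366 W.
Step 8 — Reactive power: Q = Im(S) = -15.19 VAR.
Step 9 — Apparent power: |S| = 15.2 VA.
Step 10 — Power factor: PF = P/|S| = 0.0353 (leading).

(a) P = 0.5366 W  (b) Q = -15.19 VAR  (c) S = 15.2 VA  (d) PF = 0.0353 (leading)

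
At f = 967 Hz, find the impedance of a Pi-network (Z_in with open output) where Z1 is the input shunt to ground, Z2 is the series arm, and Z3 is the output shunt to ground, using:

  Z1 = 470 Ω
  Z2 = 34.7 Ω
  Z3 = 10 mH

Step 1 — Angular frequency: ω = 2π·f = 2π·967 = 6076 rad/s.
Step 2 — Component impedances:
  Z1: Z = R = 470 Ω
  Z2: Z = R = 34.7 Ω
  Z3: Z = jωL = j·6076·0.01 = 0 + j60.76 Ω
Step 3 — With open output, the series arm Z2 and the output shunt Z3 appear in series to ground: Z2 + Z3 = 34.7 + j60.76 Ω.
Step 4 — Parallel with input shunt Z1: Z_in = Z1 || (Z2 + Z3) = 38.57 + j51.94 Ω = 64.69∠53.4° Ω.

Z = 38.57 + j51.94 Ω = 64.69∠53.4° Ω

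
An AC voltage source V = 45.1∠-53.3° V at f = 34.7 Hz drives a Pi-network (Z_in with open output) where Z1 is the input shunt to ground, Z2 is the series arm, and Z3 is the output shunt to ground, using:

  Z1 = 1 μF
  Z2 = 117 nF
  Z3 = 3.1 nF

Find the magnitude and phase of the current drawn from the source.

Step 1 — Angular frequency: ω = 2π·f = 2π·34.7 = 218 rad/s.
Step 2 — Component impedances:
  Z1: Z = 1/(jωC) = -j/(ω·C) = 0 - j4587 Ω
  Z2: Z = 1/(jωC) = -j/(ω·C) = 0 - j3.92e+04 Ω
  Z3: Z = 1/(jωC) = -j/(ω·C) = 0 - j1.48e+06 Ω
Step 3 — With open output, the series arm Z2 and the output shunt Z3 appear in series to ground: Z2 + Z3 = 0 - j1.519e+06 Ω.
Step 4 — Parallel with input shunt Z1: Z_in = Z1 || (Z2 + Z3) = 0 - j4573 Ω = 4573∠-90.0° Ω.
Step 5 — Source phasor: V = 45.1∠-53.3° V = 26.95 - j36.16 V.
Step 6 — Ohm's law: I = V / Z_total = (26.95 - j36.16) / (0 - j4573) = 0.007908 + j0.005894 A.
Step 7 — Convert to polar: |I| = 0.009863 A, ∠I = 36.7°.

I = 0.009863∠36.7° A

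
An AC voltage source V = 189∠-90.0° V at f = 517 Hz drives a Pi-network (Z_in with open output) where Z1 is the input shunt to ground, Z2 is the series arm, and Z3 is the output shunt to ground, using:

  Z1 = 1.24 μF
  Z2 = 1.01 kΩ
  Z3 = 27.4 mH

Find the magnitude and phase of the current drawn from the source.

Step 1 — Angular frequency: ω = 2π·f = 2π·517 = 3248 rad/s.
Step 2 — Component impedances:
  Z1: Z = 1/(jωC) = -j/(ω·C) = 0 - j248.3 Ω
  Z2: Z = R = 1010 Ω
  Z3: Z = jωL = j·3248·0.0274 = 0 + j89.01 Ω
Step 3 — With open output, the series arm Z2 and the output shunt Z3 appear in series to ground: Z2 + Z3 = 1010 + j89.01 Ω.
Step 4 — Parallel with input shunt Z1: Z_in = Z1 || (Z2 + Z3) = 59.54 - j238.9 Ω = 246.2∠-76.0° Ω.
Step 5 — Source phasor: V = 189∠-90.0° V = 0 - j189 V.
Step 6 — Ohm's law: I = V / Z_total = (0 - j189) / (59.54 - j238.9) = 0.7449 - j0.1857 A.
Step 7 — Convert to polar: |I| = 0.7677 A, ∠I = -14.0°.

I = 0.7677∠-14.0° A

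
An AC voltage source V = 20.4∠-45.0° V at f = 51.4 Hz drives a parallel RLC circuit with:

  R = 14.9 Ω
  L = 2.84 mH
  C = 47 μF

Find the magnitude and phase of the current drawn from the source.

Step 1 — Angular frequency: ω = 2π·f = 2π·51.4 = 323 rad/s.
Step 2 — Component impedances:
  R: Z = R = 14.9 Ω
  L: Z = jωL = j·323·0.00284 = 0 + j0.9172 Ω
  C: Z = 1/(jωC) = -j/(ω·C) = 0 - j65.88 Ω
Step 3 — Parallel combination: 1/Z_total = 1/R + 1/L + 1/C; Z_total = 0.05784 + j0.9265 Ω = 0.9283∠86.4° Ω.
Step 4 — Source phasor: V = 20.4∠-45.0° V = 14.42 - j14.42 V.
Step 5 — Ohm's law: I = V / Z_total = (14.42 - j14.42) / (0.05784 + j0.9265) = -14.54 - j16.48 A.
Step 6 — Convert to polar: |I| = 21.97 A, ∠I = -131.4°.

I = 21.97∠-131.4° A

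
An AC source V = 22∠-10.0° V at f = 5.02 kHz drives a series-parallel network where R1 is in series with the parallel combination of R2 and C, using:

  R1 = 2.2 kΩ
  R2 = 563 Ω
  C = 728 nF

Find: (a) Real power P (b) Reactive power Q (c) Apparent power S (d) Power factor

Step 1 — Angular frequency: ω = 2π·f = 2π·5020 = 3.154e+04 rad/s.
Step 2 — Component impedances:
  R1: Z = R = 2200 Ω
  R2: Z = R = 563 Ω
  C: Z = 1/(jωC) = -j/(ω·C) = 0 - j43.55 Ω
Step 3 — Parallel branch: R2 || C = 1/(1/R2 + 1/C) = 3.349 - j43.29 Ω.
Step 4 — Series with R1: Z_total = R1 + (R2 || C) = 2203 - j43.29 Ω = 2204∠-1.1° Ω.
Step 5 — Source phasor: V = 22∠-10.0° V = 21.67 - j3.82 V.
Step 6 — Current: I = V / Z = 0.009863 - j0.00154 A = 0.009983∠-8.9° A.
Step 7 — Complex power: S = V·I* = 0.2196 - j0.004314 VA.
Step 8 — Real power: P = Re(S) = 0.2196 W.
Step 9 — Reactive power: Q = Im(S) = -0.004314 VAR.
Step 10 — Apparent power: |S| = 0.2196 VA.
Step 11 — Power factor: PF = P/|S| = 0.9998 (leading).

(a) P = 0.2196 W  (b) Q = -0.004314 VAR  (c) S = 0.2196 VA  (d) PF = 0.9998 (leading)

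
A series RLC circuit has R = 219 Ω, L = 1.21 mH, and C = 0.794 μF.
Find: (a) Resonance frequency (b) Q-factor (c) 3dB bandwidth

Step 1 — Resonance: ω₀ = 1/√(LC) = 1/√(0.00121·7.94e-07) = 3.226e+04 rad/s.
Step 2 — f₀ = ω₀/(2π) = 5135 Hz.
Step 3 — Series Q: Q = ω₀L/R = 3.226e+04·0.00121/219 = 0.1783.
Step 4 — Bandwidth: Δω = ω₀/Q = 1.81e+05 rad/s; BW = Δω/(2π) = 2.881e+04 Hz.

(a) f₀ = 5135 Hz  (b) Q = 0.1783  (c) BW = 2.881e+04 Hz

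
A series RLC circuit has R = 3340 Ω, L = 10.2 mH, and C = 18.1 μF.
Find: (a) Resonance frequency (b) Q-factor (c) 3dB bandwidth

Step 1 — Resonance: ω₀ = 1/√(LC) = 1/√(0.0102·1.81e-05) = 2327 rad/s.
Step 2 — f₀ = ω₀/(2π) = 370.4 Hz.
Step 3 — Series Q: Q = ω₀L/R = 2327·0.0102/3340 = 0.007107.
Step 4 — Bandwidth: Δω = ω₀/Q = 3.275e+05 rad/s; BW = Δω/(2π) = 5.212e+04 Hz.

(a) f₀ = 370.4 Hz  (b) Q = 0.007107  (c) BW = 5.212e+04 Hz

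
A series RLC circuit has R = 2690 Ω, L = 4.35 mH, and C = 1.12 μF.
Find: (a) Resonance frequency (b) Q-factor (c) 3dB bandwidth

Step 1 — Resonance condition Im(Z)=0 gives ω₀ = 1/√(LC).
Step 2 — ω₀ = 1/√(0.00435·1.12e-06) = 1.433e+04 rad/s.
Step 3 — f₀ = ω₀/(2π) = 2280 Hz.
Step 4 — Series Q: Q = ω₀L/R = 1.433e+04·0.00435/2690 = 0.02317.
Step 5 — 3dB bandwidth: Δω = ω₀/Q = 6.184e+05 rad/s; BW = Δω/(2π) = 9.842e+04 Hz.

(a) f₀ = 2280 Hz  (b) Q = 0.02317  (c) BW = 9.842e+04 Hz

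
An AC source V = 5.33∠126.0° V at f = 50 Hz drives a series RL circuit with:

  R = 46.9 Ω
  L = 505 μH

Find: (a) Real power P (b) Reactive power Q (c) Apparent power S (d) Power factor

Step 1 — Angular frequency: ω = 2π·f = 2π·50 = 314.2 rad/s.
Step 2 — Component impedances:
  R: Z = R = 46.9 Ω
  L: Z = jωL = j·314.2·0.000505 = 0 + j0.1587 Ω
Step 3 — Series combination: Z_total = R + L = 46.9 + j0.1587 Ω = 46.9∠0.2° Ω.
Step 4 — Source phasor: V = 5.33∠126.0° V = -3.133 + j4.312 V.
Step 5 — Current: I = V / Z = -0.06649 + j0.09217 A = 0.1136∠125.8° A.
Step 6 — Complex power: S = V·I* = 0.6057 + j0.002049 VA.
Step 7 — Real power: P = Re(S) = 0.6057 W.
Step 8 — Reactive power: Q = Im(S) = 0.002049 VAR.
Step 9 — Apparent power: |S| = 0.6057 VA.
Step 10 — Power factor: PF = P/|S| = 1 (lagging).

(a) P = 0.6057 W  (b) Q = 0.002049 VAR  (c) S = 0.6057 VA  (d) PF = 1 (lagging)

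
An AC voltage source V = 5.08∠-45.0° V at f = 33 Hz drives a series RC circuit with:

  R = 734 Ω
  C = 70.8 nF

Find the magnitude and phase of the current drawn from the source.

Step 1 — Angular frequency: ω = 2π·f = 2π·33 = 207.3 rad/s.
Step 2 — Component impedances:
  R: Z = R = 734 Ω
  C: Z = 1/(jωC) = -j/(ω·C) = 0 - j6.812e+04 Ω
Step 3 — Series combination: Z_total = R + C = 734 - j6.812e+04 Ω = 6.812e+04∠-89.4° Ω.
Step 4 — Source phasor: V = 5.08∠-45.0° V = 3.592 - j3.592 V.
Step 5 — Ohm's law: I = V / Z_total = (3.592 - j3.592) / (734 - j6.812e+04) = 5.329e-05 + j5.216e-05 A.
Step 6 — Convert to polar: |I| = 7.457e-05 A, ∠I = 44.4°.

I = 7.457e-05∠44.4° A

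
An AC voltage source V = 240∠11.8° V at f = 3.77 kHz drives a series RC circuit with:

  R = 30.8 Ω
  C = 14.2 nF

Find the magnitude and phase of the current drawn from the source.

Step 1 — Angular frequency: ω = 2π·f = 2π·3770 = 2.369e+04 rad/s.
Step 2 — Component impedances:
  R: Z = R = 30.8 Ω
  C: Z = 1/(jωC) = -j/(ω·C) = 0 - j2973 Ω
Step 3 — Series combination: Z_total = R + C = 30.8 - j2973 Ω = 2973∠-89.4° Ω.
Step 4 — Source phasor: V = 240∠11.8° V = 234.9 + j49.08 V.
Step 5 — Ohm's law: I = V / Z_total = (234.9 + j49.08) / (30.8 - j2973) = -0.01569 + j0.07918 A.
Step 6 — Convert to polar: |I| = 0.08072 A, ∠I = 101.2°.

I = 0.08072∠101.2° A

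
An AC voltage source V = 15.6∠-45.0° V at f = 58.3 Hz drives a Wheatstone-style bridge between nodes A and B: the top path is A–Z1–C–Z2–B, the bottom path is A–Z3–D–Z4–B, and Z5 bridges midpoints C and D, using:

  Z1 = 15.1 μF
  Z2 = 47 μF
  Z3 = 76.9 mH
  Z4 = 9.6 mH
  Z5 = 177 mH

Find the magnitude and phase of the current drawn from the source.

Step 1 — Angular frequency: ω = 2π·f = 2π·58.3 = 366.3 rad/s.
Step 2 — Component impedances:
  Z1: Z = 1/(jωC) = -j/(ω·C) = 0 - j180.8 Ω
  Z2: Z = 1/(jωC) = -j/(ω·C) = 0 - j58.08 Ω
  Z3: Z = jωL = j·366.3·0.0769 = 0 + j28.17 Ω
  Z4: Z = jωL = j·366.3·0.0096 = 0 + j3.517 Ω
  Z5: Z = jωL = j·366.3·0.177 = 0 + j64.84 Ω
Step 3 — Bridge requires nodal analysis (the Z5 bridge couples midpoints C and D, so the two paths cannot be reduced to a simple series/parallel combination). Setting node B to ground and injecting 1 A at node A, the 3-node admittance system at A, C, D solves to V_A = Z_AB = 0 + j35.59 Ω = 35.59∠90.0° Ω.
Step 4 — Source phasor: V = 15.6∠-45.0° V = 11.03 - j11.03 V.
Step 5 — Ohm's law: I = V / Z_total = (11.03 - j11.03) / (0 + j35.59) = -0.31 - j0.31 A.
Step 6 — Convert to polar: |I| = 0.4384 A, ∠I = -135.0°.

I = 0.4384∠-135.0° A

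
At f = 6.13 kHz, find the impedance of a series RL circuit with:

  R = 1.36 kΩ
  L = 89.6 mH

Step 1 — Angular frequency: ω = 2π·f = 2π·6130 = 3.852e+04 rad/s.
Step 2 — Component impedances:
  R: Z = R = 1360 Ω
  L: Z = jωL = j·3.852e+04·0.0896 = 0 + j3451 Ω
Step 3 — Series combination: Z_total = R + L = 1360 + j3451 Ω = 3709∠68.5° Ω.

Z = 1360 + j3451 Ω = 3709∠68.5° Ω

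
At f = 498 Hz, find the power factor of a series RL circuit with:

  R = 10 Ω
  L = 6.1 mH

Step 1 — Angular frequency: ω = 2π·f = 2π·498 = 3129 rad/s.
Step 2 — Component impedances:
  R: Z = R = 10 Ω
  L: Z = jωL = j·3129·0.0061 = 0 + j19.09 Ω
Step 3 — Series combination: Z_total = R + L = 10 + j19.09 Ω = 21.55∠62.3° Ω.
Step 4 — Power factor: PF = cos(φ) = Re(Z)/|Z| = 10/21.548 = 0.4641.
Step 5 — Type: Im(Z) = 19.09 ⇒ lagging (phase φ = 62.3°).

PF = 0.4641 (lagging, φ = 62.3°)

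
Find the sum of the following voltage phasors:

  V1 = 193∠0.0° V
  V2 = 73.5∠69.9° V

Step 1 — Convert each phasor to rectangular form:
  V1 = 193·(cos(0.0°) + j·sin(0.0°)) = 193 V
  V2 = 73.5·(cos(69.9°) + j·sin(69.9°)) = 25.26 + j69.02 V
Step 2 — Sum components: V_total = 218.3 + j69.02 V.
Step 3 — Convert to polar: |V_total| = 228.9 V, ∠V_total = 17.5°.

V_total = 228.9∠17.5° V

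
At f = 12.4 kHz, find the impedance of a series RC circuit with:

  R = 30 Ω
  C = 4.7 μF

Step 1 — Angular frequency: ω = 2π·f = 2π·1.24e+04 = 7.791e+04 rad/s.
Step 2 — Component impedances:
  R: Z = R = 30 Ω
  C: Z = 1/(jωC) = -j/(ω·C) = 0 - j2.731 Ω
Step 3 — Series combination: Z_total = R + C = 30 - j2.731 Ω = 30.12∠-5.2° Ω.

Z = 30 - j2.731 Ω = 30.12∠-5.2° Ω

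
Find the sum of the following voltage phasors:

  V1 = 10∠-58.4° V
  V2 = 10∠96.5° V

Step 1 — Convert each phasor to rectangular form:
  V1 = 10·(cos(-58.4°) + j·sin(-58.4°)) = 5.24 - j8.517 V
  V2 = 10·(cos(96.5°) + j·sin(96.5°)) = -1.132 + j9.936 V
Step 2 — Sum components: V_total = 4.108 + j1.418 V.
Step 3 — Convert to polar: |V_total| = 4.346 V, ∠V_total = 19.0°.

V_total = 4.346∠19.0° V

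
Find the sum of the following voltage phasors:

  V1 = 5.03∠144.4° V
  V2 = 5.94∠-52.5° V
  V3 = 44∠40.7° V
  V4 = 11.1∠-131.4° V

Step 1 — Convert each phasor to rectangular form:
  V1 = 5.03·(cos(144.4°) + j·sin(144.4°)) = -4.09 + j2.928 V
  V2 = 5.94·(cos(-52.5°) + j·sin(-52.5°)) = 3.616 - j4.713 V
  V3 = 44·(cos(40.7°) + j·sin(40.7°)) = 33.36 + j28.69 V
  V4 = 11.1·(cos(-131.4°) + j·sin(-131.4°)) = -7.341 - j8.326 V
Step 2 — Sum components: V_total = 25.54 + j18.58 V.
Step 3 — Convert to polar: |V_total| = 31.59 V, ∠V_total = 36.0°.

V_total = 31.59∠36.0° V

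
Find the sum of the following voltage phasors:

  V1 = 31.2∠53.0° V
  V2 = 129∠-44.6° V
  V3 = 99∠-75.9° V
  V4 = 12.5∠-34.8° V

Step 1 — Convert each phasor to rectangular form:
  V1 = 31.2·(cos(53.0°) + j·sin(53.0°)) = 18.78 + j24.92 V
  V2 = 129·(cos(-44.6°) + j·sin(-44.6°)) = 91.85 - j90.58 V
  V3 = 99·(cos(-75.9°) + j·sin(-75.9°)) = 24.12 - j96.02 V
  V4 = 12.5·(cos(-34.8°) + j·sin(-34.8°)) = 10.26 - j7.134 V
Step 2 — Sum components: V_total = 145 - j168.8 V.
Step 3 — Convert to polar: |V_total| = 222.5 V, ∠V_total = -49.3°.

V_total = 222.5∠-49.3° V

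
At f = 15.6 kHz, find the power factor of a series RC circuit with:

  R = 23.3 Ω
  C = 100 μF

Step 1 — Angular frequency: ω = 2π·f = 2π·1.56e+04 = 9.802e+04 rad/s.
Step 2 — Component impedances:
  R: Z = R = 23.3 Ω
  C: Z = 1/(jωC) = -j/(ω·C) = 0 - j0.102 Ω
Step 3 — Series combination: Z_total = R + C = 23.3 - j0.102 Ω = 23.3∠-0.3° Ω.
Step 4 — Power factor: PF = cos(φ) = Re(Z)/|Z| = 23.3/23.3 = 1.
Step 5 — Type: Im(Z) = -0.102 ⇒ leading (phase φ = -0.3°).

PF = 1 (leading, φ = -0.3°)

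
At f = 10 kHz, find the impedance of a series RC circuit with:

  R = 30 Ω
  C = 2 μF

Step 1 — Angular frequency: ω = 2π·f = 2π·1e+04 = 6.283e+04 rad/s.
Step 2 — Component impedances:
  R: Z = R = 30 Ω
  C: Z = 1/(jωC) = -j/(ω·C) = 0 - j7.958 Ω
Step 3 — Series combination: Z_total = R + C = 30 - j7.958 Ω = 31.04∠-14.9° Ω.

Z = 30 - j7.958 Ω = 31.04∠-14.9° Ω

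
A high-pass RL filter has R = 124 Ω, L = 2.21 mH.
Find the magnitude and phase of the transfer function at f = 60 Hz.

Step 1 — Angular frequency: ω = 2π·60 = 377 rad/s.
Step 2 — Transfer function: H(jω) = jωL/(R + jωL).
Step 3 — Numerator jωL = j·0.8332; denominator R + jωL = 124 + j0.8332.
Step 4 — H = 4.514e-05 + j0.006719.
Step 5 — Magnitude: |H| = 0.006719 (-43.5 dB); phase: φ = 89.6°.

|H| = 0.006719 (-43.5 dB), φ = 89.6°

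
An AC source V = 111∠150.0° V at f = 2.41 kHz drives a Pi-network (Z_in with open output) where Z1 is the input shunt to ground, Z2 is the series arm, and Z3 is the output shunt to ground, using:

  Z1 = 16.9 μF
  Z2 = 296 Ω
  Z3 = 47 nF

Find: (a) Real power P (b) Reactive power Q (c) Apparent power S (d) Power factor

Step 1 — Angular frequency: ω = 2π·f = 2π·2410 = 1.514e+04 rad/s.
Step 2 — Component impedances:
  Z1: Z = 1/(jωC) = -j/(ω·C) = 0 - j3.908 Ω
  Z2: Z = R = 296 Ω
  Z3: Z = 1/(jωC) = -j/(ω·C) = 0 - j1405 Ω
Step 3 — With open output, the series arm Z2 and the output shunt Z3 appear in series to ground: Z2 + Z3 = 296 - j1405 Ω.
Step 4 — Parallel with input shunt Z1: Z_in = Z1 || (Z2 + Z3) = 0.00218 - j3.897 Ω = 3.897∠-90.0° Ω.
Step 5 — Source phasor: V = 111∠150.0° V = -96.13 + j55.5 V.
Step 6 — Current: I = V / Z = -14.25 - j24.66 A = 28.48∠-120.0° A.
Step 7 — Complex power: S = V·I* = 1.769 - j3161 VA.
Step 8 — Real power: P = Re(S) = 1.769 W.
Step 9 — Reactive power: Q = Im(S) = -3161 VAR.
Step 10 — Apparent power: |S| = 3161 VA.
Step 11 — Power factor: PF = P/|S| = 0.0005595 (leading).

(a) P = 1.769 W  (b) Q = -3161 VAR  (c) S = 3161 VA  (d) PF = 0.0005595 (leading)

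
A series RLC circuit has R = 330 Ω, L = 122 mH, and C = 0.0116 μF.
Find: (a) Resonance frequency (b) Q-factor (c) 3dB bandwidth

Step 1 — Resonance: ω₀ = 1/√(LC) = 1/√(0.122·1.16e-08) = 2.658e+04 rad/s.
Step 2 — f₀ = ω₀/(2π) = 4231 Hz.
Step 3 — Series Q: Q = ω₀L/R = 2.658e+04·0.122/330 = 9.827.
Step 4 — Bandwidth: Δω = ω₀/Q = 2705 rad/s; BW = Δω/(2π) = 430.5 Hz.

(a) f₀ = 4231 Hz  (b) Q = 9.827  (c) BW = 430.5 Hz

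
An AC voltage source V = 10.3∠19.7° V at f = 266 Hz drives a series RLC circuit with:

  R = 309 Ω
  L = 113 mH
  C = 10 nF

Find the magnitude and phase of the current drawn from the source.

Step 1 — Angular frequency: ω = 2π·f = 2π·266 = 1671 rad/s.
Step 2 — Component impedances:
  R: Z = R = 309 Ω
  L: Z = jωL = j·1671·0.113 = 0 + j188.9 Ω
  C: Z = 1/(jωC) = -j/(ω·C) = 0 - j5.983e+04 Ω
Step 3 — Series combination: Z_total = R + L + C = 309 - j5.964e+04 Ω = 5.964e+04∠-89.7° Ω.
Step 4 — Source phasor: V = 10.3∠19.7° V = 9.697 + j3.472 V.
Step 5 — Ohm's law: I = V / Z_total = (9.697 + j3.472) / (309 - j5.964e+04) = -5.737e-05 + j0.0001629 A.
Step 6 — Convert to polar: |I| = 0.0001727 A, ∠I = 109.4°.

I = 0.0001727∠109.4° A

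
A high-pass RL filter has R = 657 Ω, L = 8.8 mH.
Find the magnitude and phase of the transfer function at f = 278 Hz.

Step 1 — Angular frequency: ω = 2π·278 = 1747 rad/s.
Step 2 — Transfer function: H(jω) = jωL/(R + jωL).
Step 3 — Numerator jωL = j·15.37; denominator R + jωL = 657 + j15.37.
Step 4 — H = 0.0005471 + j0.02338.
Step 5 — Magnitude: |H| = 0.02339 (-32.6 dB); phase: φ = 88.7°.

|H| = 0.02339 (-32.6 dB), φ = 88.7°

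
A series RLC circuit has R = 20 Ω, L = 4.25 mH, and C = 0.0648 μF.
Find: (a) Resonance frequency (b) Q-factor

Step 1 — Resonance condition Im(Z)=0 gives ω₀ = 1/√(LC).
Step 2 — ω₀ = 1/√(0.00425·6.48e-08) = 6.026e+04 rad/s.
Step 3 — f₀ = ω₀/(2π) = 9590 Hz.
Step 4 — Series Q: Q = ω₀L/R = 6.026e+04·0.00425/20 = 12.8.

(a) f₀ = 9590 Hz  (b) Q = 12.8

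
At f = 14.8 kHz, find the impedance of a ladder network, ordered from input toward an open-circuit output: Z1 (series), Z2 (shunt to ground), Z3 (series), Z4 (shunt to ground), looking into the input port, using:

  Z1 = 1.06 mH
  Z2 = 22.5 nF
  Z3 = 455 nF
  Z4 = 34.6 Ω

Step 1 — Angular frequency: ω = 2π·f = 2π·1.48e+04 = 9.299e+04 rad/s.
Step 2 — Component impedances:
  Z1: Z = jωL = j·9.299e+04·0.00106 = 0 + j98.57 Ω
  Z2: Z = 1/(jωC) = -j/(ω·C) = 0 - j477.9 Ω
  Z3: Z = 1/(jωC) = -j/(ω·C) = 0 - j23.63 Ω
  Z4: Z = R = 34.6 Ω
Step 3 — Ladder network (open output): work backward from the far end, alternating series and parallel combinations. Z_in = 31.27 + j73.89 Ω = 80.24∠67.1° Ω.

Z = 31.27 + j73.89 Ω = 80.24∠67.1° Ω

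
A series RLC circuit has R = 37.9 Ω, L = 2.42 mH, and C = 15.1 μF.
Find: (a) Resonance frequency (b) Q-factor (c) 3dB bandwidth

Step 1 — Resonance condition Im(Z)=0 gives ω₀ = 1/√(LC).
Step 2 — ω₀ = 1/√(0.00242·1.51e-05) = 5231 rad/s.
Step 3 — f₀ = ω₀/(2π) = 832.6 Hz.
Step 4 — Series Q: Q = ω₀L/R = 5231·0.00242/37.9 = 0.334.
Step 5 — 3dB bandwidth: Δω = ω₀/Q = 1.566e+04 rad/s; BW = Δω/(2π) = 2493 Hz.

(a) f₀ = 832.6 Hz  (b) Q = 0.334  (c) BW = 2493 Hz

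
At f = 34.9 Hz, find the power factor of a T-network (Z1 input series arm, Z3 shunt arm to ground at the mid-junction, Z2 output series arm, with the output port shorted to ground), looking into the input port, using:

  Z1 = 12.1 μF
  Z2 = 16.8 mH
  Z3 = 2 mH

Step 1 — Angular frequency: ω = 2π·f = 2π·34.9 = 219.3 rad/s.
Step 2 — Component impedances:
  Z1: Z = 1/(jωC) = -j/(ω·C) = 0 - j376.9 Ω
  Z2: Z = jωL = j·219.3·0.0168 = 0 + j3.684 Ω
  Z3: Z = jωL = j·219.3·0.002 = 0 + j0.4386 Ω
Step 3 — With the output port shorted to ground, the output series arm Z2 runs from the junction to ground; the shunt arm Z3 also runs from the junction to ground. They appear in parallel: Z3 || Z2 = 0 + j0.3919 Ω.
Step 4 — Series with input arm Z1: Z_in = Z1 + (Z3 || Z2) = 0 - j376.5 Ω = 376.5∠-90.0° Ω.
Step 5 — Power factor: PF = cos(φ) = Re(Z)/|Z| = 0/376.5 = 0.
Step 6 — Type: Im(Z) = -376.5 ⇒ leading (phase φ = -90.0°).

PF = 0 (leading, φ = -90.0°)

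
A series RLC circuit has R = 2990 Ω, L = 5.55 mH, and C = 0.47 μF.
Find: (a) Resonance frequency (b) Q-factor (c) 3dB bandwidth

Step 1 — Resonance condition Im(Z)=0 gives ω₀ = 1/√(LC).
Step 2 — ω₀ = 1/√(0.00555·4.7e-07) = 1.958e+04 rad/s.
Step 3 — f₀ = ω₀/(2π) = 3116 Hz.
Step 4 — Series Q: Q = ω₀L/R = 1.958e+04·0.00555/2990 = 0.03634.
Step 5 — 3dB bandwidth: Δω = ω₀/Q = 5.387e+05 rad/s; BW = Δω/(2π) = 8.574e+04 Hz.

(a) f₀ = 3116 Hz  (b) Q = 0.03634  (c) BW = 8.574e+04 Hz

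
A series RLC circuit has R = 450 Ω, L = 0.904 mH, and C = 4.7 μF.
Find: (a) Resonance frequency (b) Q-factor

Step 1 — Resonance condition Im(Z)=0 gives ω₀ = 1/√(LC).
Step 2 — ω₀ = 1/√(0.000904·4.7e-06) = 1.534e+04 rad/s.
Step 3 — f₀ = ω₀/(2π) = 2442 Hz.
Step 4 — Series Q: Q = ω₀L/R = 1.534e+04·0.000904/450 = 0.03082.

(a) f₀ = 2442 Hz  (b) Q = 0.03082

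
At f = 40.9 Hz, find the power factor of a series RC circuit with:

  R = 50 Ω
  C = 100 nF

Step 1 — Angular frequency: ω = 2π·f = 2π·40.9 = 257 rad/s.
Step 2 — Component impedances:
  R: Z = R = 50 Ω
  C: Z = 1/(jωC) = -j/(ω·C) = 0 - j3.891e+04 Ω
Step 3 — Series combination: Z_total = R + C = 50 - j3.891e+04 Ω = 3.891e+04∠-89.9° Ω.
Step 4 — Power factor: PF = cos(φ) = Re(Z)/|Z| = 50/3.891e+04 = 0.001285.
Step 5 — Type: Im(Z) = -3.891e+04 ⇒ leading (phase φ = -89.9°).

PF = 0.001285 (leading, φ = -89.9°)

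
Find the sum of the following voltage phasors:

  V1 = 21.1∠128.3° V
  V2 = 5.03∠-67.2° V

Step 1 — Convert each phasor to rectangular form:
  V1 = 21.1·(cos(128.3°) + j·sin(128.3°)) = -13.08 + j16.56 V
  V2 = 5.03·(cos(-67.2°) + j·sin(-67.2°)) = 1.949 - j4.637 V
Step 2 — Sum components: V_total = -11.13 + j11.92 V.
Step 3 — Convert to polar: |V_total| = 16.31 V, ∠V_total = 133.0°.

V_total = 16.31∠133.0° V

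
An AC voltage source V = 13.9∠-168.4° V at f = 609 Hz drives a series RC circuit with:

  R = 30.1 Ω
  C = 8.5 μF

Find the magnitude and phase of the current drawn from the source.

Step 1 — Angular frequency: ω = 2π·f = 2π·609 = 3826 rad/s.
Step 2 — Component impedances:
  R: Z = R = 30.1 Ω
  C: Z = 1/(jωC) = -j/(ω·C) = 0 - j30.75 Ω
Step 3 — Series combination: Z_total = R + C = 30.1 - j30.75 Ω = 43.03∠-45.6° Ω.
Step 4 — Source phasor: V = 13.9∠-168.4° V = -13.62 - j2.795 V.
Step 5 — Ohm's law: I = V / Z_total = (-13.62 - j2.795) / (30.1 - j30.75) = -0.175 - j0.2716 A.
Step 6 — Convert to polar: |I| = 0.3231 A, ∠I = -122.8°.

I = 0.3231∠-122.8° A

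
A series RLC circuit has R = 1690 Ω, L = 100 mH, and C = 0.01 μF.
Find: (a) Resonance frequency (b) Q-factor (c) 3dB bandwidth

Step 1 — Resonance condition Im(Z)=0 gives ω₀ = 1/√(LC).
Step 2 — ω₀ = 1/√(0.1·1e-08) = 3.162e+04 rad/s.
Step 3 — f₀ = ω₀/(2π) = 5033 Hz.
Step 4 — Series Q: Q = ω₀L/R = 3.162e+04·0.1/1690 = 1.871.
Step 5 — 3dB bandwidth: Δω = ω₀/Q = 1.69e+04 rad/s; BW = Δω/(2π) = 2690 Hz.

(a) f₀ = 5033 Hz  (b) Q = 1.871  (c) BW = 2690 Hz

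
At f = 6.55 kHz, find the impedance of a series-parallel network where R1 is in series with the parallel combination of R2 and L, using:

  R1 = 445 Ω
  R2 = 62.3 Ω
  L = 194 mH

Step 1 — Angular frequency: ω = 2π·f = 2π·6550 = 4.115e+04 rad/s.
Step 2 — Component impedances:
  R1: Z = R = 445 Ω
  R2: Z = R = 62.3 Ω
  L: Z = jωL = j·4.115e+04·0.194 = 0 + j7984 Ω
Step 3 — Parallel branch: R2 || L = 1/(1/R2 + 1/L) = 62.3 + j0.4861 Ω.
Step 4 — Series with R1: Z_total = R1 + (R2 || L) = 507.3 + j0.4861 Ω = 507.3∠0.1° Ω.

Z = 507.3 + j0.4861 Ω = 507.3∠0.1° Ω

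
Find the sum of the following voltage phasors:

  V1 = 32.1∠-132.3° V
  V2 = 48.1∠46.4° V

Step 1 — Convert each phasor to rectangular form:
  V1 = 32.1·(cos(-132.3°) + j·sin(-132.3°)) = -21.6 - j23.74 V
  V2 = 48.1·(cos(46.4°) + j·sin(46.4°)) = 33.17 + j34.83 V
Step 2 — Sum components: V_total = 11.57 + j11.09 V.
Step 3 — Convert to polar: |V_total| = 16.02 V, ∠V_total = 43.8°.

V_total = 16.02∠43.8° V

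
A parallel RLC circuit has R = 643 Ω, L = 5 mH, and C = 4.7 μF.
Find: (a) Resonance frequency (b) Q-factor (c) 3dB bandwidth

Step 1 — Resonance: ω₀ = 1/√(LC) = 1/√(0.005·4.7e-06) = 6523 rad/s.
Step 2 — f₀ = ω₀/(2π) = 1038 Hz.
Step 3 — Parallel Q: Q = R/(ω₀L) = 643/(6523·0.005) = 19.71.
Step 4 — Bandwidth: Δω = ω₀/Q = 330.9 rad/s; BW = Δω/(2π) = 52.66 Hz.

(a) f₀ = 1038 Hz  (b) Q = 19.71  (c) BW = 52.66 Hz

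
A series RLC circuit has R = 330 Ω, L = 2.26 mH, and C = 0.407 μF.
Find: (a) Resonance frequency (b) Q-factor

Step 1 — Resonance condition Im(Z)=0 gives ω₀ = 1/√(LC).
Step 2 — ω₀ = 1/√(0.00226·4.07e-07) = 3.297e+04 rad/s.
Step 3 — f₀ = ω₀/(2π) = 5248 Hz.
Step 4 — Series Q: Q = ω₀L/R = 3.297e+04·0.00226/330 = 0.2258.

(a) f₀ = 5248 Hz  (b) Q = 0.2258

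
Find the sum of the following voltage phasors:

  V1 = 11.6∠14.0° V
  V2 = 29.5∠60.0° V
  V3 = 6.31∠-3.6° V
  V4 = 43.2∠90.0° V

Step 1 — Convert each phasor to rectangular form:
  V1 = 11.6·(cos(14.0°) + j·sin(14.0°)) = 11.26 + j2.806 V
  V2 = 29.5·(cos(60.0°) + j·sin(60.0°)) = 14.75 + j25.55 V
  V3 = 6.31·(cos(-3.6°) + j·sin(-3.6°)) = 6.298 - j0.3962 V
  V4 = 43.2·(cos(90.0°) + j·sin(90.0°)) = 0 + j43.2 V
Step 2 — Sum components: V_total = 32.3 + j71.16 V.
Step 3 — Convert to polar: |V_total| = 78.15 V, ∠V_total = 65.6°.

V_total = 78.15∠65.6° V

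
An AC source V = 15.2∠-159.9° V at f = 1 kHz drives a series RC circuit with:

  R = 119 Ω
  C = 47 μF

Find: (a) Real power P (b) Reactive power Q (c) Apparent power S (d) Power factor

Step 1 — Angular frequency: ω = 2π·f = 2π·1000 = 6283 rad/s.
Step 2 — Component impedances:
  R: Z = R = 119 Ω
  C: Z = 1/(jωC) = -j/(ω·C) = 0 - j3.386 Ω
Step 3 — Series combination: Z_total = R + C = 119 - j3.386 Ω = 119∠-1.6° Ω.
Step 4 — Source phasor: V = 15.2∠-159.9° V = -14.27 - j5.224 V.
Step 5 — Current: I = V / Z = -0.1186 - j0.04727 A = 0.1277∠-158.3° A.
Step 6 — Complex power: S = V·I* = 1.94 - j0.0552 VA.
Step 7 — Real power: P = Re(S) = 1.94 W.
Step 8 — Reactive power: Q = Im(S) = -0.0552 VAR.
Step 9 — Apparent power: |S| = 1.941 VA.
Step 10 — Power factor: PF = P/|S| = 0.9996 (leading).

(a) P = 1.94 W  (b) Q = -0.0552 VAR  (c) S = 1.941 VA  (d) PF = 0.9996 (leading)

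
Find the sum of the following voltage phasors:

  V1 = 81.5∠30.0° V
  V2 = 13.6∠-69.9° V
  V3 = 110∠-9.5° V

Step 1 — Convert each phasor to rectangular form:
  V1 = 81.5·(cos(30.0°) + j·sin(30.0°)) = 70.58 + j40.75 V
  V2 = 13.6·(cos(-69.9°) + j·sin(-69.9°)) = 4.674 - j12.77 V
  V3 = 110·(cos(-9.5°) + j·sin(-9.5°)) = 108.5 - j18.16 V
Step 2 — Sum components: V_total = 183.7 + j9.823 V.
Step 3 — Convert to polar: |V_total| = 184 V, ∠V_total = 3.1°.

V_total = 184∠3.1° V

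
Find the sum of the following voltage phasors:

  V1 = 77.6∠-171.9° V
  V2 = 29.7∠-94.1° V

Step 1 — Convert each phasor to rectangular form:
  V1 = 77.6·(cos(-171.9°) + j·sin(-171.9°)) = -76.83 - j10.93 V
  V2 = 29.7·(cos(-94.1°) + j·sin(-94.1°)) = -2.123 - j29.62 V
Step 2 — Sum components: V_total = -78.95 - j40.56 V.
Step 3 — Convert to polar: |V_total| = 88.76 V, ∠V_total = -152.8°.

V_total = 88.76∠-152.8° V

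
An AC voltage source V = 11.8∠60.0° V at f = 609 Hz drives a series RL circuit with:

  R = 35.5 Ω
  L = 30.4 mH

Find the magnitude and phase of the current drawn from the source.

Step 1 — Angular frequency: ω = 2π·f = 2π·609 = 3826 rad/s.
Step 2 — Component impedances:
  R: Z = R = 35.5 Ω
  L: Z = jωL = j·3826·0.0304 = 0 + j116.3 Ω
Step 3 — Series combination: Z_total = R + L = 35.5 + j116.3 Ω = 121.6∠73.0° Ω.
Step 4 — Source phasor: V = 11.8∠60.0° V = 5.9 + j10.22 V.
Step 5 — Ohm's law: I = V / Z_total = (5.9 + j10.22) / (35.5 + j116.3) = 0.09453 - j0.02187 A.
Step 6 — Convert to polar: |I| = 0.09702 A, ∠I = -13.0°.

I = 0.09702∠-13.0° A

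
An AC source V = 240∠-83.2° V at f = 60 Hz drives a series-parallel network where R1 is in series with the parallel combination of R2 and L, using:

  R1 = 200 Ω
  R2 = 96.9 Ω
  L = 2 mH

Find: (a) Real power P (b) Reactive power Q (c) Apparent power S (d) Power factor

Step 1 — Angular frequency: ω = 2π·f = 2π·60 = 377 rad/s.
Step 2 — Component impedances:
  R1: Z = R = 200 Ω
  R2: Z = R = 96.9 Ω
  L: Z = jωL = j·377·0.002 = 0 + j0.754 Ω
Step 3 — Parallel branch: R2 || L = 1/(1/R2 + 1/L) = 0.005866 + j0.7539 Ω.
Step 4 — Series with R1: Z_total = R1 + (R2 || L) = 200 + j0.7539 Ω = 200∠0.2° Ω.
Step 5 — Source phasor: V = 240∠-83.2° V = 28.42 - j238.3 V.
Step 6 — Current: I = V / Z = 0.1376 - j1.192 A = 1.2∠-83.4° A.
Step 7 — Complex power: S = V·I* = 288 + j1.086 VA.
Step 8 — Real power: P = Re(S) = 288 W.
Step 9 — Reactive power: Q = Im(S) = 1.086 VAR.
Step 10 — Apparent power: |S| = 288 VA.
Step 11 — Power factor: PF = P/|S| = 1 (lagging).

(a) P = 288 W  (b) Q = 1.086 VAR  (c) S = 288 VA  (d) PF = 1 (lagging)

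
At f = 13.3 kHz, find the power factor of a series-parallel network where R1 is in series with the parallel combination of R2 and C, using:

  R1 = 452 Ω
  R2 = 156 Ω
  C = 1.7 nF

Step 1 — Angular frequency: ω = 2π·f = 2π·1.33e+04 = 8.357e+04 rad/s.
Step 2 — Component impedances:
  R1: Z = R = 452 Ω
  R2: Z = R = 156 Ω
  C: Z = 1/(jωC) = -j/(ω·C) = 0 - j7039 Ω
Step 3 — Parallel branch: R2 || C = 1/(1/R2 + 1/C) = 155.9 - j3.456 Ω.
Step 4 — Series with R1: Z_total = R1 + (R2 || C) = 607.9 - j3.456 Ω = 607.9∠-0.3° Ω.
Step 5 — Power factor: PF = cos(φ) = Re(Z)/|Z| = 607.9/607.9 = 1.
Step 6 — Type: Im(Z) = -3.456 ⇒ leading (phase φ = -0.3°).

PF = 1 (leading, φ = -0.3°)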